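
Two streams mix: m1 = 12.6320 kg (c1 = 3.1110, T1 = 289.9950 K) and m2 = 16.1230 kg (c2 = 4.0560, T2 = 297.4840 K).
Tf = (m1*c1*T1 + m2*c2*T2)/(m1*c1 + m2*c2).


num = 30850.2005
den = 104.6930
Tf = 294.6729 K

294.6729 K


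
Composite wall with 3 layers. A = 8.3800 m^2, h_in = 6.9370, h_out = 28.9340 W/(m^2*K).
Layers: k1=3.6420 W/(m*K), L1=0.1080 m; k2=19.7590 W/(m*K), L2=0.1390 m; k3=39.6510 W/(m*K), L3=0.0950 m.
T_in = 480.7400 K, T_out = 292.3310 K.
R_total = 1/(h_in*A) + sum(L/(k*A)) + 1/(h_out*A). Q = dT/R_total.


R_conv_in = 1/(6.9370*8.3800) = 0.0172
R_1 = 0.1080/(3.6420*8.3800) = 0.0035
R_2 = 0.1390/(19.7590*8.3800) = 0.0008
R_3 = 0.0950/(39.6510*8.3800) = 0.0003
R_conv_out = 1/(28.9340*8.3800) = 0.0041
R_total = 0.0260 K/W
Q = 188.4090 / 0.0260 = 7249.1398 W

R_total = 0.0260 K/W, Q = 7249.1398 W


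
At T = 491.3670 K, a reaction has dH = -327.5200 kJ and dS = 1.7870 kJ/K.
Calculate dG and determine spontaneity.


T*dS = 491.3670 * 1.7870 = 878.0728 kJ
dG = -327.5200 - 878.0728 = -1205.5928 kJ (spontaneous)

dG = -1205.5928 kJ, spontaneous


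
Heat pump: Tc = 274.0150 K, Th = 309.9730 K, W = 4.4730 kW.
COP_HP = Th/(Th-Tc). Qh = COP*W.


COP = 309.9730 / 35.9580 = 8.6204
Qh = 8.6204 * 4.4730 = 38.5591 kW

COP = 8.6204, Qh = 38.5591 kW


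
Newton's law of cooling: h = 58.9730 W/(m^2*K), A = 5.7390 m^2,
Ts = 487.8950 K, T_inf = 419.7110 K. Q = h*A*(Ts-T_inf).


dT = 68.1840 K
Q = 58.9730 * 5.7390 * 68.1840 = 23076.6053 W

23076.6053 W


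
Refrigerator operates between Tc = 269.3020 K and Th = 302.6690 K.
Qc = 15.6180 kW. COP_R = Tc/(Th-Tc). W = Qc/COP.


COP = 269.3020 / 33.3670 = 8.0709
W = 15.6180 / 8.0709 = 1.9351 kW

COP = 8.0709, W = 1.9351 kW


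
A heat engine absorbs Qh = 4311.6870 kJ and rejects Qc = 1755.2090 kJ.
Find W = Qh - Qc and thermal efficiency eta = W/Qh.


W = 4311.6870 - 1755.2090 = 2556.4780 kJ
eta = 2556.4780 / 4311.6870 = 0.5929 = 59.2918%

W = 2556.4780 kJ, eta = 59.2918%


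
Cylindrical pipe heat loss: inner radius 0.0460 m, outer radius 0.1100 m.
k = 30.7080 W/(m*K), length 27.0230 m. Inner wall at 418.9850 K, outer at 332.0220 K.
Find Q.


dT = 86.9630 K
ln(ro/ri) = 0.8718
Q = 2*pi*30.7080*27.0230*86.9630 / 0.8718 = 520071.6709 W

520071.6709 W


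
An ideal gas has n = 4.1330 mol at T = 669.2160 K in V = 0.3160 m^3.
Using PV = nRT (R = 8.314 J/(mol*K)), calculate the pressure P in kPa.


P = nRT/V = 4.1330 * 8.314 * 669.2160 / 0.3160
= 22995.4409 / 0.3160 = 72770.3827 Pa = 72.7704 kPa

72.7704 kPa


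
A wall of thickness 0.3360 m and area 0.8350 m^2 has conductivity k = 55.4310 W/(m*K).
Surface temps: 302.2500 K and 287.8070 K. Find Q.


dT = 14.4430 K
Q = 55.4310 * 0.8350 * 14.4430 / 0.3360 = 1989.5613 W

1989.5613 W


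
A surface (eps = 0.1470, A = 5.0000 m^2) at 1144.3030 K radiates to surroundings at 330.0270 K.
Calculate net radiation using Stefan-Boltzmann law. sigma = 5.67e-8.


T^4 = 1.7146e+12
Tsurr^4 = 1.1863e+10
Q = 0.1470 * 5.67e-8 * 5.0000 * 1.7027e+12 = 70960.9276 W

70960.9276 W


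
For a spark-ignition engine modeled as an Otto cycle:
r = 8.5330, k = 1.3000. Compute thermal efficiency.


r^(k-1) = 1.9025
eta = 1 - 1/1.9025 = 0.4744 = 47.4383%

47.4383%


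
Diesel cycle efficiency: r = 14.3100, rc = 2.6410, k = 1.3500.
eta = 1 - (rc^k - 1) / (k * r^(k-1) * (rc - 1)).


r^(k-1) = 2.5379
rc^k = 3.7101
eta = 0.5180 = 51.7973%

51.7973%


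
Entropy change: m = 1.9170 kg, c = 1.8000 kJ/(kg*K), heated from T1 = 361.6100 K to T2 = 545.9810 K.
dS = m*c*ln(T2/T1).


T2/T1 = 1.5099
ln(T2/T1) = 0.4120
dS = 1.9170 * 1.8000 * 0.4120 = 1.4217 kJ/K

1.4217 kJ/K


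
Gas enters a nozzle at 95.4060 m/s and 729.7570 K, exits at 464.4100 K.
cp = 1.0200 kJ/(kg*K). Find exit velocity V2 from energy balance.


dT = 265.3470 K
2*cp*1000*dT = 541307.8800
V1^2 = 9102.3048
V2 = sqrt(550410.1848) = 741.8963 m/s

741.8963 m/s


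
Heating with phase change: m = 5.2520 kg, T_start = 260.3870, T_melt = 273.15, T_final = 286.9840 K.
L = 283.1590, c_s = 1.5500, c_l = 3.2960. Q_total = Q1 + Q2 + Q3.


Q1 (sensible, solid) = 5.2520 * 1.5500 * 12.7630 = 103.8985 kJ
Q2 (latent) = 5.2520 * 283.1590 = 1487.1511 kJ
Q3 (sensible, liquid) = 5.2520 * 3.2960 * 13.8340 = 239.4747 kJ
Q_total = 1830.5243 kJ

1830.5243 kJ


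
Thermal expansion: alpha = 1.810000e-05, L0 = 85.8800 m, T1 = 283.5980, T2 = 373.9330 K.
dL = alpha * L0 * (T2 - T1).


dT = 90.3350 K
dL = 1.810000e-05 * 85.8800 * 90.3350 = 0.140419 m
L_final = 86.020419 m

dL = 0.140419 m


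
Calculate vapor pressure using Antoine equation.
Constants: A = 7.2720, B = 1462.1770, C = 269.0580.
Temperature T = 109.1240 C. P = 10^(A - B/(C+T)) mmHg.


C+T = 378.1820
B/(C+T) = 3.8663
log10(P) = 7.2720 - 3.8663 = 3.4057
P = 10^3.4057 = 2544.8867 mmHg

2544.8867 mmHg


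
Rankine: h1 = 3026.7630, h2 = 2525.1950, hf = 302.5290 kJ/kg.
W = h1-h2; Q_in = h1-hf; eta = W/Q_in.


W = 501.5680 kJ/kg
Q_in = 2724.2340 kJ/kg
eta = 0.1841 = 18.4113%

eta = 18.4113%


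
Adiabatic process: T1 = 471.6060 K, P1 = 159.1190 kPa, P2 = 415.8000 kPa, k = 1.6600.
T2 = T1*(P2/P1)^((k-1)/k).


(k-1)/k = 0.3976
(P2/P1)^exp = 1.4651
T2 = 471.6060 * 1.4651 = 690.9380 K

690.9380 K


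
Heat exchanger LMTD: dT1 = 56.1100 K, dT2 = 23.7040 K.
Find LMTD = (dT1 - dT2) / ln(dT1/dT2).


dT1/dT2 = 2.3671
ln(dT1/dT2) = 0.8617
LMTD = 32.4060 / 0.8617 = 37.6084 K

37.6084 K


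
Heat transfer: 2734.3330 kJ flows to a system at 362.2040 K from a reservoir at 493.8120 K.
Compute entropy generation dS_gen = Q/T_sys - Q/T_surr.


dS_sys = 2734.3330/362.2040 = 7.5492 kJ/K
dS_surr = -2734.3330/493.8120 = -5.5372 kJ/K
dS_gen = 7.5492 - 5.5372 = 2.0120 kJ/K (irreversible)

dS_gen = 2.0120 kJ/K, irreversible


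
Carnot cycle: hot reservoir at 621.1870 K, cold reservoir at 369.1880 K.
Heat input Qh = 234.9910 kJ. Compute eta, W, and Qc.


eta = 1 - 369.1880/621.1870 = 0.4057
W = 0.4057 * 234.9910 = 95.3296 kJ
Qc = 234.9910 - 95.3296 = 139.6614 kJ

eta = 40.5673%, W = 95.3296 kJ, Qc = 139.6614 kJ


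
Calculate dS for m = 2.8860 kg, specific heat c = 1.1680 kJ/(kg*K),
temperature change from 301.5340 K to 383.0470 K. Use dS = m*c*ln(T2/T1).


T2/T1 = 1.2703
ln(T2/T1) = 0.2393
dS = 2.8860 * 1.1680 * 0.2393 = 0.8066 kJ/K

0.8066 kJ/K


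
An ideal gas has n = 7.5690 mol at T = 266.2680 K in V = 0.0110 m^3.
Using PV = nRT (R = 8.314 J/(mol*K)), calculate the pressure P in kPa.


P = nRT/V = 7.5690 * 8.314 * 266.2680 / 0.0110
= 16755.8900 / 0.0110 = 1523262.7308 Pa = 1523.2627 kPa

1523.2627 kPa


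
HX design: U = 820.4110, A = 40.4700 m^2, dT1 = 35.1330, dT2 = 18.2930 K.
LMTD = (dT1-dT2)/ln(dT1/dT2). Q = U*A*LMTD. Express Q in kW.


LMTD = 25.8036 K
Q = 820.4110 * 40.4700 * 25.8036 = 856731.6261 W = 856.7316 kW

856.7316 kW


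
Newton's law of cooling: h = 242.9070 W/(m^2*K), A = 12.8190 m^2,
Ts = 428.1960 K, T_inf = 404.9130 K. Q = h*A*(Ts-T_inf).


dT = 23.2830 K
Q = 242.9070 * 12.8190 * 23.2830 = 72499.1836 W

72499.1836 W


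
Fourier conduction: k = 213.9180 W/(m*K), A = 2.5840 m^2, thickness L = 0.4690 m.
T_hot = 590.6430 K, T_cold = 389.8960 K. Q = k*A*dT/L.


dT = 200.7470 K
Q = 213.9180 * 2.5840 * 200.7470 / 0.4690 = 236600.7190 W

236600.7190 W


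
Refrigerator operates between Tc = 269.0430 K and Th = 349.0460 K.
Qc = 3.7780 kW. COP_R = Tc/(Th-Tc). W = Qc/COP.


COP = 269.0430 / 80.0030 = 3.3629
W = 3.7780 / 3.3629 = 1.1234 kW

COP = 3.3629, W = 1.1234 kW


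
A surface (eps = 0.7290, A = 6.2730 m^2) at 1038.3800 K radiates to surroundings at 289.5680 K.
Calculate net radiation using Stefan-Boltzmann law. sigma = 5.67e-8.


T^4 = 1.1626e+12
Tsurr^4 = 7.0308e+09
Q = 0.7290 * 5.67e-8 * 6.2730 * 1.1556e+12 = 299624.1100 W

299624.1100 W


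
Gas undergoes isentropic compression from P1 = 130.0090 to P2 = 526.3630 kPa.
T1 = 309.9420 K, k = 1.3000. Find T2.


(k-1)/k = 0.2308
(P2/P1)^exp = 1.3809
T2 = 309.9420 * 1.3809 = 427.9858 K

427.9858 K


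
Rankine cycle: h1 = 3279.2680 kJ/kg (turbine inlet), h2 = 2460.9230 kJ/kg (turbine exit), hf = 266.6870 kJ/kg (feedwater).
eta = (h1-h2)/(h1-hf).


W = 818.3450 kJ/kg
Q_in = 3012.5810 kJ/kg
eta = 0.2716 = 27.1642%

eta = 27.1642%


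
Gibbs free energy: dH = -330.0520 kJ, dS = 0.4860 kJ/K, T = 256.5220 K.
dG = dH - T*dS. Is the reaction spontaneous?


T*dS = 256.5220 * 0.4860 = 124.6697 kJ
dG = -330.0520 - 124.6697 = -454.7217 kJ (spontaneous)

dG = -454.7217 kJ, spontaneous


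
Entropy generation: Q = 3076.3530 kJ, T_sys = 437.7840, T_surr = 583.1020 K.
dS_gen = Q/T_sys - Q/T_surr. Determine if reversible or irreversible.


dS_sys = 3076.3530/437.7840 = 7.0271 kJ/K
dS_surr = -3076.3530/583.1020 = -5.2758 kJ/K
dS_gen = 7.0271 - 5.2758 = 1.7513 kJ/K (irreversible)

dS_gen = 1.7513 kJ/K, irreversible


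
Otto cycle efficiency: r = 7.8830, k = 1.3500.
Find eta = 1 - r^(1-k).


r^(k-1) = 2.0599
eta = 1 - 1/2.0599 = 0.5145 = 51.4535%

51.4535%


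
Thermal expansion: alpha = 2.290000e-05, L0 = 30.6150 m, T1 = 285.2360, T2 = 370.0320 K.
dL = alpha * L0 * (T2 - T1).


dT = 84.7960 K
dL = 2.290000e-05 * 30.6150 * 84.7960 = 0.059449 m
L_final = 30.674449 m

dL = 0.059449 m


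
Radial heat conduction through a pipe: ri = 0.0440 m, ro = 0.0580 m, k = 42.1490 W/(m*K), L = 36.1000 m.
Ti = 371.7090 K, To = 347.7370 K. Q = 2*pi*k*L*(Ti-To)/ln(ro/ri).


dT = 23.9720 K
ln(ro/ri) = 0.2763
Q = 2*pi*42.1490*36.1000*23.9720 / 0.2763 = 829604.3479 W

829604.3479 W


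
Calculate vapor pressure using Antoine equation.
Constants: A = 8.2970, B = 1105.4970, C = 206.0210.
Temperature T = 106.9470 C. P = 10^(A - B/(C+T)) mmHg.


C+T = 312.9680
B/(C+T) = 3.5323
log10(P) = 8.2970 - 3.5323 = 4.7647
P = 10^4.7647 = 58170.0682 mmHg

58170.0682 mmHg


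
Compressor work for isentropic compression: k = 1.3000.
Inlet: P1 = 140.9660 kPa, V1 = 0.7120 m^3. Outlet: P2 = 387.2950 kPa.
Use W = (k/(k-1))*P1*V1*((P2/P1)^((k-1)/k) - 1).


(k-1)/k = 0.2308
(P2/P1)^exp = 1.2627
W = 4.3333 * 140.9660 * 0.7120 * (1.2627 - 1) = 114.2437 kJ

114.2437 kJ


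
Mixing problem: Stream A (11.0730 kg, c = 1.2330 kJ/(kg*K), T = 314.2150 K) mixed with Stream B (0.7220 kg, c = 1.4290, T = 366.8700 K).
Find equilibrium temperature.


num = 4668.4939
den = 14.6847
Tf = 317.9145 K

317.9145 K


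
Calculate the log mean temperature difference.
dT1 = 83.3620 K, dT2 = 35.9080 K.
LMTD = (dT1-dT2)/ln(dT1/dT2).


dT1/dT2 = 2.3215
ln(dT1/dT2) = 0.8422
LMTD = 47.4540 / 0.8422 = 56.3431 K

56.3431 K


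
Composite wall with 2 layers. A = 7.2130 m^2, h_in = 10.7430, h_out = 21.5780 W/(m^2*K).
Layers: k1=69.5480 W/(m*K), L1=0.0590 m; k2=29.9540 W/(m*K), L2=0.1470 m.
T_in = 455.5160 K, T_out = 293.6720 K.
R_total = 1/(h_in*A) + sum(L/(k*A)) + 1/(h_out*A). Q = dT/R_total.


R_conv_in = 1/(10.7430*7.2130) = 0.0129
R_1 = 0.0590/(69.5480*7.2130) = 0.0001
R_2 = 0.1470/(29.9540*7.2130) = 0.0007
R_conv_out = 1/(21.5780*7.2130) = 0.0064
R_total = 0.0201 K/W
Q = 161.8440 / 0.0201 = 8040.7414 W

R_total = 0.0201 K/W, Q = 8040.7414 W


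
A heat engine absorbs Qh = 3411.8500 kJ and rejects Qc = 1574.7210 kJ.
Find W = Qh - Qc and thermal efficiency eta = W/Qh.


W = 3411.8500 - 1574.7210 = 1837.1290 kJ
eta = 1837.1290 / 3411.8500 = 0.5385 = 53.8455%

W = 1837.1290 kJ, eta = 53.8455%


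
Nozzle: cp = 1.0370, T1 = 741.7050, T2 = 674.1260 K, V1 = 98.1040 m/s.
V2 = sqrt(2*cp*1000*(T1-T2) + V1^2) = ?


dT = 67.5790 K
2*cp*1000*dT = 140158.8460
V1^2 = 9624.3948
V2 = sqrt(149783.2408) = 387.0184 m/s

387.0184 m/s


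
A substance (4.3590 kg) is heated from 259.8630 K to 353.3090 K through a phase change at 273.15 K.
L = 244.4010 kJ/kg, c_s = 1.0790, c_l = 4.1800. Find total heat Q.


Q1 (sensible, solid) = 4.3590 * 1.0790 * 13.2870 = 62.4936 kJ
Q2 (latent) = 4.3590 * 244.4010 = 1065.3440 kJ
Q3 (sensible, liquid) = 4.3590 * 4.1800 * 80.1590 = 1460.5467 kJ
Q_total = 2588.3842 kJ

2588.3842 kJ


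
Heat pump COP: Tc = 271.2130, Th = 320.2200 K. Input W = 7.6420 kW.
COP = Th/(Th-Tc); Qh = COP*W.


COP = 320.2200 / 49.0070 = 6.5342
Qh = 6.5342 * 7.6420 = 49.9341 kW

COP = 6.5342, Qh = 49.9341 kW


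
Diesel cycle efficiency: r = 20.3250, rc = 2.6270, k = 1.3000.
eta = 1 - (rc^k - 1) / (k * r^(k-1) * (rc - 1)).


r^(k-1) = 2.4684
rc^k = 3.5099
eta = 0.5192 = 51.9248%

51.9248%


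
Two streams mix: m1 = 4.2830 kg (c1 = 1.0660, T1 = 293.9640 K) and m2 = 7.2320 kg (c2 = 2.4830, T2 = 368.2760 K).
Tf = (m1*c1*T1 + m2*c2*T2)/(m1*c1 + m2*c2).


num = 7955.2977
den = 22.5227
Tf = 353.2119 K

353.2119 K


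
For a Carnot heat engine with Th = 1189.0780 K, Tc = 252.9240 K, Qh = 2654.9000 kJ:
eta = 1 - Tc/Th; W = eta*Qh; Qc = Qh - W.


eta = 1 - 252.9240/1189.0780 = 0.7873
W = 0.7873 * 2654.9000 = 2090.1869 kJ
Qc = 2654.9000 - 2090.1869 = 564.7131 kJ

eta = 78.7294%, W = 2090.1869 kJ, Qc = 564.7131 kJ


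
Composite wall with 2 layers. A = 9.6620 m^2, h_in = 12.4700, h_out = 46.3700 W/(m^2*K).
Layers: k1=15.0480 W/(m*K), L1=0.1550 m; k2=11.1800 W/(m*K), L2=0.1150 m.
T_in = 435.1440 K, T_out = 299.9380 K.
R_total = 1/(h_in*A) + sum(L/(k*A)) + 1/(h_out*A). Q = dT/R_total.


R_conv_in = 1/(12.4700*9.6620) = 0.0083
R_1 = 0.1550/(15.0480*9.6620) = 0.0011
R_2 = 0.1150/(11.1800*9.6620) = 0.0011
R_conv_out = 1/(46.3700*9.6620) = 0.0022
R_total = 0.0127 K/W
Q = 135.2060 / 0.0127 = 10677.7007 W

R_total = 0.0127 K/W, Q = 10677.7007 W


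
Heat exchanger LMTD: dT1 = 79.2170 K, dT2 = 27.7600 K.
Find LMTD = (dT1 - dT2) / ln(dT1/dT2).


dT1/dT2 = 2.8536
ln(dT1/dT2) = 1.0486
LMTD = 51.4570 / 1.0486 = 49.0723 K

49.0723 K


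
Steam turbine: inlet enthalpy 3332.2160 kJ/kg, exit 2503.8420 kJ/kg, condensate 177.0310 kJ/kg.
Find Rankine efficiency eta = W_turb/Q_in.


W = 828.3740 kJ/kg
Q_in = 3155.1850 kJ/kg
eta = 0.2625 = 26.2544%

eta = 26.2544%


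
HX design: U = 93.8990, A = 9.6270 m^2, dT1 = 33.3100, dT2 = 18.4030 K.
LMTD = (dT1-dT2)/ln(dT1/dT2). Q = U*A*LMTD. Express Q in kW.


LMTD = 25.1237 K
Q = 93.8990 * 9.6270 * 25.1237 = 22710.9691 W = 22.7110 kW

22.7110 kW


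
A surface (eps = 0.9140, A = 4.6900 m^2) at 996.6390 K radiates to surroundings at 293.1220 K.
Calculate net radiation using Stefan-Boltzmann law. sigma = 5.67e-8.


T^4 = 9.8662e+11
Tsurr^4 = 7.3823e+09
Q = 0.9140 * 5.67e-8 * 4.6900 * 9.7924e+11 = 238008.1430 W

238008.1430 W


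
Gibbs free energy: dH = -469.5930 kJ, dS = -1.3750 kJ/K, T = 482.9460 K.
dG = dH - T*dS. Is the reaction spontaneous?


T*dS = 482.9460 * -1.3750 = -664.0507 kJ
dG = -469.5930 + 664.0507 = 194.4577 kJ (non-spontaneous)

dG = 194.4577 kJ, non-spontaneous


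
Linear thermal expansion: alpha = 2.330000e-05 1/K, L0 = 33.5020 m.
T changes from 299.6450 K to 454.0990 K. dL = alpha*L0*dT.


dT = 154.4540 K
dL = 2.330000e-05 * 33.5020 * 154.4540 = 0.120566 m
L_final = 33.622566 m

dL = 0.120566 m


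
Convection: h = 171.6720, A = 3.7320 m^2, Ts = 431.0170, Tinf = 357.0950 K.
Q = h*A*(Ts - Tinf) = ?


dT = 73.9220 K
Q = 171.6720 * 3.7320 * 73.9220 = 47360.3399 W

47360.3399 W


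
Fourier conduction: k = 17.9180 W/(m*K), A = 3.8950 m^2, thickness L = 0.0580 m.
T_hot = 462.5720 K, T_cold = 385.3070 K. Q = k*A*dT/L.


dT = 77.2650 K
Q = 17.9180 * 3.8950 * 77.2650 / 0.0580 = 92971.9221 W

92971.9221 W


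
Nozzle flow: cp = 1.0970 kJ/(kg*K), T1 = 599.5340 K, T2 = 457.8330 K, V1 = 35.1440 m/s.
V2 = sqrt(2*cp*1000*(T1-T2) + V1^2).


dT = 141.7010 K
2*cp*1000*dT = 310891.9940
V1^2 = 1235.1007
V2 = sqrt(312127.0947) = 558.6834 m/s

558.6834 m/s


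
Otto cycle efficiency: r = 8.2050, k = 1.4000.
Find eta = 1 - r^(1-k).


r^(k-1) = 2.3208
eta = 1 - 1/2.3208 = 0.5691 = 56.9108%

56.9108%


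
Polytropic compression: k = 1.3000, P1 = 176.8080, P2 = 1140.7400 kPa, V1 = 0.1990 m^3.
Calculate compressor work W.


(k-1)/k = 0.2308
(P2/P1)^exp = 1.5376
W = 4.3333 * 176.8080 * 0.1990 * (1.5376 - 1) = 81.9702 kJ

81.9702 kJ


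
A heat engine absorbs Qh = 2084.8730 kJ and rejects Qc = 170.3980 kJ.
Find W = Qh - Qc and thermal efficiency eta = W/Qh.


W = 2084.8730 - 170.3980 = 1914.4750 kJ
eta = 1914.4750 / 2084.8730 = 0.9183 = 91.8269%

W = 1914.4750 kJ, eta = 91.8269%


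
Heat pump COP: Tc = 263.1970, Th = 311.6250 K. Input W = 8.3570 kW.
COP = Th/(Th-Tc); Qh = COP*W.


COP = 311.6250 / 48.4280 = 6.4348
Qh = 6.4348 * 8.3570 = 53.7757 kW

COP = 6.4348, Qh = 53.7757 kW


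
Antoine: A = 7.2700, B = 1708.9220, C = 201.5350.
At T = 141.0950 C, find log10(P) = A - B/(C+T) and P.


C+T = 342.6300
B/(C+T) = 4.9877
log10(P) = 7.2700 - 4.9877 = 2.2823
P = 10^2.2823 = 191.5754 mmHg

191.5754 mmHg


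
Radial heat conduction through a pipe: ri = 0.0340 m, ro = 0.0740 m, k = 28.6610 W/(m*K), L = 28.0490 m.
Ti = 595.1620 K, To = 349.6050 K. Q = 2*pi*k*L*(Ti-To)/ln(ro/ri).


dT = 245.5570 K
ln(ro/ri) = 0.7777
Q = 2*pi*28.6610*28.0490*245.5570 / 0.7777 = 1594873.5612 W

1594873.5612 W


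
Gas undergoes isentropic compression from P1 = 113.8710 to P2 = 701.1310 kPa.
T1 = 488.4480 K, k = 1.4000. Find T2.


(k-1)/k = 0.2857
(P2/P1)^exp = 1.6809
T2 = 488.4480 * 1.6809 = 821.0266 K

821.0266 K


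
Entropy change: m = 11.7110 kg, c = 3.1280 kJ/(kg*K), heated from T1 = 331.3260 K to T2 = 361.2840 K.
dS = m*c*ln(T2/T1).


T2/T1 = 1.0904
ln(T2/T1) = 0.0866
dS = 11.7110 * 3.1280 * 0.0866 = 3.1709 kJ/K

3.1709 kJ/K


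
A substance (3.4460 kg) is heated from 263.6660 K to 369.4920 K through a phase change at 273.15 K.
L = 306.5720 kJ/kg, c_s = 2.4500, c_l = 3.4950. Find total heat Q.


Q1 (sensible, solid) = 3.4460 * 2.4500 * 9.4840 = 80.0706 kJ
Q2 (latent) = 3.4460 * 306.5720 = 1056.4471 kJ
Q3 (sensible, liquid) = 3.4460 * 3.4950 * 96.3420 = 1160.3209 kJ
Q_total = 2296.8386 kJ

2296.8386 kJ


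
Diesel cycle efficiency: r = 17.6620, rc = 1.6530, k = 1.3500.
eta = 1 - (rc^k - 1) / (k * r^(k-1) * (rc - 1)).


r^(k-1) = 2.7319
rc^k = 1.9709
eta = 0.5968 = 59.6846%

59.6846%


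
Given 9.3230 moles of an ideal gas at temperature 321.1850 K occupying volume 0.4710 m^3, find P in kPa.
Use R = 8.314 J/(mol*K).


P = nRT/V = 9.3230 * 8.314 * 321.1850 / 0.4710
= 24895.5061 / 0.4710 = 52856.7008 Pa = 52.8567 kPa

52.8567 kPa


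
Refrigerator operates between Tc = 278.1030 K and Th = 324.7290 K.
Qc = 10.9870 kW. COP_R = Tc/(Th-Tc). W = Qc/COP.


COP = 278.1030 / 46.6260 = 5.9645
W = 10.9870 / 5.9645 = 1.8421 kW

COP = 5.9645, W = 1.8421 kW


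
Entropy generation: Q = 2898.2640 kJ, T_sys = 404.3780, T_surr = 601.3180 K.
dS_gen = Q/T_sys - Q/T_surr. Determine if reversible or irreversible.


dS_sys = 2898.2640/404.3780 = 7.1672 kJ/K
dS_surr = -2898.2640/601.3180 = -4.8199 kJ/K
dS_gen = 7.1672 - 4.8199 = 2.3474 kJ/K (irreversible)

dS_gen = 2.3474 kJ/K, irreversible


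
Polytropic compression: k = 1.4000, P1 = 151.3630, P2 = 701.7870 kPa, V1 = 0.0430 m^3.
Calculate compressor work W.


(k-1)/k = 0.2857
(P2/P1)^exp = 1.5500
W = 3.5000 * 151.3630 * 0.0430 * (1.5500 - 1) = 12.5296 kJ

12.5296 kJ


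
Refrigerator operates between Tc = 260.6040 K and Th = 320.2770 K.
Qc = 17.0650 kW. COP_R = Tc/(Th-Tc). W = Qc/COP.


COP = 260.6040 / 59.6730 = 4.3672
W = 17.0650 / 4.3672 = 3.9075 kW

COP = 4.3672, W = 3.9075 kW


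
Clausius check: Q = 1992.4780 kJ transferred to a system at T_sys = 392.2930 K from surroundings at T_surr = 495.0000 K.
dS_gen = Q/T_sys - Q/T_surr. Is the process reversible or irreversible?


dS_sys = 1992.4780/392.2930 = 5.0791 kJ/K
dS_surr = -1992.4780/495.0000 = -4.0252 kJ/K
dS_gen = 5.0791 - 4.0252 = 1.0538 kJ/K (irreversible)

dS_gen = 1.0538 kJ/K, irreversible


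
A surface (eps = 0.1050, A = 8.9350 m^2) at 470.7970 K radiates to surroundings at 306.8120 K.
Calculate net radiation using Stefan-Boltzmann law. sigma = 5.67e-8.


T^4 = 4.9129e+10
Tsurr^4 = 8.8611e+09
Q = 0.1050 * 5.67e-8 * 8.9350 * 4.0268e+10 = 2142.0107 W

2142.0107 W


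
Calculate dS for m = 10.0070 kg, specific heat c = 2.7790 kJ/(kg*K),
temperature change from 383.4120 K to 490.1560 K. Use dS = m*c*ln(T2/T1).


T2/T1 = 1.2784
ln(T2/T1) = 0.2456
dS = 10.0070 * 2.7790 * 0.2456 = 6.8304 kJ/K

6.8304 kJ/K


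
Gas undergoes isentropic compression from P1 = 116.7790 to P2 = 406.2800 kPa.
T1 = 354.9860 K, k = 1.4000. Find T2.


(k-1)/k = 0.2857
(P2/P1)^exp = 1.4279
T2 = 354.9860 * 1.4279 = 506.8907 K

506.8907 K


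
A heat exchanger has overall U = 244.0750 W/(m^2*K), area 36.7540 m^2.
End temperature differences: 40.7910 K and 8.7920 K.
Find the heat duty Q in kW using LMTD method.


LMTD = 20.8514 K
Q = 244.0750 * 36.7540 * 20.8514 = 187052.5673 W = 187.0526 kW

187.0526 kW


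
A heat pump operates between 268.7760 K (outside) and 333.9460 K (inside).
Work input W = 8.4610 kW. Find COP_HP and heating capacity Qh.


COP = 333.9460 / 65.1700 = 5.1242
Qh = 5.1242 * 8.4610 = 43.3561 kW

COP = 5.1242, Qh = 43.3561 kW


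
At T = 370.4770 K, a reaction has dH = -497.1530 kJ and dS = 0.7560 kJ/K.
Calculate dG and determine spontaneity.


T*dS = 370.4770 * 0.7560 = 280.0806 kJ
dG = -497.1530 - 280.0806 = -777.2336 kJ (spontaneous)

dG = -777.2336 kJ, spontaneous


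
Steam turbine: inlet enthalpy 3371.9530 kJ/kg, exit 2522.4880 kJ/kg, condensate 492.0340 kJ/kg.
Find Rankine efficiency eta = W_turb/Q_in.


W = 849.4650 kJ/kg
Q_in = 2879.9190 kJ/kg
eta = 0.2950 = 29.4961%

eta = 29.4961%


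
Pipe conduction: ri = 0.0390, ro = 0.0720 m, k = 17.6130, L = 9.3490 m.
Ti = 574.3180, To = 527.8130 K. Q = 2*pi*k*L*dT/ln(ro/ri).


dT = 46.5050 K
ln(ro/ri) = 0.6131
Q = 2*pi*17.6130*9.3490*46.5050 / 0.6131 = 78477.2051 W

78477.2051 W


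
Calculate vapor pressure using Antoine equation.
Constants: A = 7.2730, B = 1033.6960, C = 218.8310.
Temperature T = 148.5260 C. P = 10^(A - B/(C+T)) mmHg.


C+T = 367.3570
B/(C+T) = 2.8139
log10(P) = 7.2730 - 2.8139 = 4.4591
P = 10^4.4591 = 28782.3895 mmHg

28782.3895 mmHg


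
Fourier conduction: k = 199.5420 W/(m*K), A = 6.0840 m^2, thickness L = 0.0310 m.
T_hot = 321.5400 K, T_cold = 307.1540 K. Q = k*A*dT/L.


dT = 14.3860 K
Q = 199.5420 * 6.0840 * 14.3860 / 0.0310 = 563380.6004 W

563380.6004 W


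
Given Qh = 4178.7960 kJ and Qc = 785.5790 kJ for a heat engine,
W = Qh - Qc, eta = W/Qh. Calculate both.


W = 4178.7960 - 785.5790 = 3393.2170 kJ
eta = 3393.2170 / 4178.7960 = 0.8120 = 81.2008%

W = 3393.2170 kJ, eta = 81.2008%


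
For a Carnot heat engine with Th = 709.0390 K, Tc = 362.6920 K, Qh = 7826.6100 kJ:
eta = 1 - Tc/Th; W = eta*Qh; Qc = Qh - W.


eta = 1 - 362.6920/709.0390 = 0.4885
W = 0.4885 * 7826.6100 = 3823.0942 kJ
Qc = 7826.6100 - 3823.0942 = 4003.5158 kJ

eta = 48.8474%, W = 3823.0942 kJ, Qc = 4003.5158 kJ


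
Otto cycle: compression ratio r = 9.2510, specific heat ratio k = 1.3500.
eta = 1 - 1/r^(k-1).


r^(k-1) = 2.1785
eta = 1 - 1/2.1785 = 0.5410 = 54.0978%

54.0978%


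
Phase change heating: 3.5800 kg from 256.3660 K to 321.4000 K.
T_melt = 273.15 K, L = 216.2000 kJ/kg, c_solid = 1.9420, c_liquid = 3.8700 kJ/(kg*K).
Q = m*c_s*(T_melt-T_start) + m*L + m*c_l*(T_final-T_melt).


Q1 (sensible, solid) = 3.5800 * 1.9420 * 16.7840 = 116.6884 kJ
Q2 (latent) = 3.5800 * 216.2000 = 773.9960 kJ
Q3 (sensible, liquid) = 3.5800 * 3.8700 * 48.2500 = 668.4845 kJ
Q_total = 1559.1689 kJ

1559.1689 kJ


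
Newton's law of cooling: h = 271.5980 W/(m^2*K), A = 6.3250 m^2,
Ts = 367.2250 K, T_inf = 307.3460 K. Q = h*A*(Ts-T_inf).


dT = 59.8790 K
Q = 271.5980 * 6.3250 * 59.8790 = 102863.5803 W

102863.5803 W


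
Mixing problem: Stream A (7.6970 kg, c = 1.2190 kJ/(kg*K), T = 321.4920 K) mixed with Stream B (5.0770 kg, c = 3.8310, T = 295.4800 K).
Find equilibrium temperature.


num = 8763.5268
den = 28.8326
Tf = 303.9448 K

303.9448 K


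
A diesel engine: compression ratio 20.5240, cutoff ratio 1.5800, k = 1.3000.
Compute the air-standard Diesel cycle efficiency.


r^(k-1) = 2.4756
rc^k = 1.8124
eta = 0.5648 = 56.4768%

56.4768%


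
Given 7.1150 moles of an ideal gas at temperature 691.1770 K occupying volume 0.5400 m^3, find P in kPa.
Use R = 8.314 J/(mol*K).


P = nRT/V = 7.1150 * 8.314 * 691.1770 / 0.5400
= 40885.9603 / 0.5400 = 75714.7413 Pa = 75.7147 kPa

75.7147 kPa


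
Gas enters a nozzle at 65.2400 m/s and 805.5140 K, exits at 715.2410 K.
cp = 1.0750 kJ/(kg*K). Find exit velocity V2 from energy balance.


dT = 90.2730 K
2*cp*1000*dT = 194086.9500
V1^2 = 4256.2576
V2 = sqrt(198343.2076) = 445.3574 m/s

445.3574 m/s


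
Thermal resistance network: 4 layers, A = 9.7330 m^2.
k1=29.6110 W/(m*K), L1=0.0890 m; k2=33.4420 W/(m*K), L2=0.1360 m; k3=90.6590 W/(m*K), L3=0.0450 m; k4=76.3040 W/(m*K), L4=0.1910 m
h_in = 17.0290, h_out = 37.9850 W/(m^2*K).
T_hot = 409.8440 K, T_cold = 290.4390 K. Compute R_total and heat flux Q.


R_conv_in = 1/(17.0290*9.7330) = 0.0060
R_1 = 0.0890/(29.6110*9.7330) = 0.0003
R_2 = 0.1360/(33.4420*9.7330) = 0.0004
R_3 = 0.0450/(90.6590*9.7330) = 5.0998e-05
R_4 = 0.1910/(76.3040*9.7330) = 0.0003
R_conv_out = 1/(37.9850*9.7330) = 0.0027
R_total = 0.0098 K/W
Q = 119.4050 / 0.0098 = 12217.7398 W

R_total = 0.0098 K/W, Q = 12217.7398 W


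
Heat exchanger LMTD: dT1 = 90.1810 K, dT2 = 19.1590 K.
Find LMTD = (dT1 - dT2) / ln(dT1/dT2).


dT1/dT2 = 4.7070
ln(dT1/dT2) = 1.5490
LMTD = 71.0220 / 1.5490 = 45.8489 K

45.8489 K


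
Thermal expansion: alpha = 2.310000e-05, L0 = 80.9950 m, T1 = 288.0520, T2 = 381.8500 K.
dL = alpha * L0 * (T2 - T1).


dT = 93.7980 K
dL = 2.310000e-05 * 80.9950 * 93.7980 = 0.175495 m
L_final = 81.170495 m

dL = 0.175495 m


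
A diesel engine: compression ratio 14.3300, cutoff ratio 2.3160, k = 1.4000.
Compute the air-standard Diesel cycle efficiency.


r^(k-1) = 2.9007
rc^k = 3.2407
eta = 0.5807 = 58.0730%

58.0730%


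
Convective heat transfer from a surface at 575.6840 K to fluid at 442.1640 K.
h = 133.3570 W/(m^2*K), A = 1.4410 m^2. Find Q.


dT = 133.5200 K
Q = 133.3570 * 1.4410 * 133.5200 = 25658.1962 W

25658.1962 W


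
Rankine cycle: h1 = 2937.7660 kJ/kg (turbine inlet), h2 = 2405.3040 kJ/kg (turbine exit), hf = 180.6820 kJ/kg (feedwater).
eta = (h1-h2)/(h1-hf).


W = 532.4620 kJ/kg
Q_in = 2757.0840 kJ/kg
eta = 0.1931 = 19.3125%

eta = 19.3125%


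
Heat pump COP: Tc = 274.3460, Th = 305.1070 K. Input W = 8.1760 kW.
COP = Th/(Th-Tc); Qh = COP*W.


COP = 305.1070 / 30.7610 = 9.9186
Qh = 9.9186 * 8.1760 = 81.0947 kW

COP = 9.9186, Qh = 81.0947 kW


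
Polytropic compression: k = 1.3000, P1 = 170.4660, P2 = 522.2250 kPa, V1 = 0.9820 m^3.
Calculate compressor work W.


(k-1)/k = 0.2308
(P2/P1)^exp = 1.2948
W = 4.3333 * 170.4660 * 0.9820 * (1.2948 - 1) = 213.8490 kJ

213.8490 kJ


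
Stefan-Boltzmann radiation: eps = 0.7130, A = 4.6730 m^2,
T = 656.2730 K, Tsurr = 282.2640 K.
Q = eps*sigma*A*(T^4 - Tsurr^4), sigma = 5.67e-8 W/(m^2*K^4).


T^4 = 1.8550e+11
Tsurr^4 = 6.3478e+09
Q = 0.7130 * 5.67e-8 * 4.6730 * 1.7915e+11 = 33844.2263 W

33844.2263 W


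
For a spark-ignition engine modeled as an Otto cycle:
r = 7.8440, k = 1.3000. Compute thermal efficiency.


r^(k-1) = 1.8551
eta = 1 - 1/1.8551 = 0.4609 = 46.0938%

46.0938%


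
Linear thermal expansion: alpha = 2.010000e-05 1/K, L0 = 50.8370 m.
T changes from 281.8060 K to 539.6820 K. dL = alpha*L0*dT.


dT = 257.8760 K
dL = 2.010000e-05 * 50.8370 * 257.8760 = 0.263504 m
L_final = 51.100504 m

dL = 0.263504 m


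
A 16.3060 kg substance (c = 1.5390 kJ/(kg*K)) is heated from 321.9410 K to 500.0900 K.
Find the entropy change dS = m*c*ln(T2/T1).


T2/T1 = 1.5534
ln(T2/T1) = 0.4404
dS = 16.3060 * 1.5390 * 0.4404 = 11.0523 kJ/K

11.0523 kJ/K


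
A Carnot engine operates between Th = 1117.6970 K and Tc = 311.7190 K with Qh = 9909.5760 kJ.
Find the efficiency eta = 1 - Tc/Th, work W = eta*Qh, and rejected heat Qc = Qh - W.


eta = 1 - 311.7190/1117.6970 = 0.7211
W = 0.7211 * 9909.5760 = 7145.8546 kJ
Qc = 9909.5760 - 7145.8546 = 2763.7214 kJ

eta = 72.1106%, W = 7145.8546 kJ, Qc = 2763.7214 kJ


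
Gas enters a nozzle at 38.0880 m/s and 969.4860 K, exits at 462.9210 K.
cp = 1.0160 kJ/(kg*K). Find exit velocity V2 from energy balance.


dT = 506.5650 K
2*cp*1000*dT = 1029340.0800
V1^2 = 1450.6957
V2 = sqrt(1030790.7757) = 1015.2787 m/s

1015.2787 m/s


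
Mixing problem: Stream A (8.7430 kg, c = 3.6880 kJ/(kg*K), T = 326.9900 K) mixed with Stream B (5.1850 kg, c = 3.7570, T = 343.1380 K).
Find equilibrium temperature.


num = 17227.8694
den = 51.7242
Tf = 333.0716 K

333.0716 K


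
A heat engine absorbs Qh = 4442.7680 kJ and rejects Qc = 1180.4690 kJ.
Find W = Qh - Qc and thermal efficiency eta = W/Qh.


W = 4442.7680 - 1180.4690 = 3262.2990 kJ
eta = 3262.2990 / 4442.7680 = 0.7343 = 73.4294%

W = 3262.2990 kJ, eta = 73.4294%


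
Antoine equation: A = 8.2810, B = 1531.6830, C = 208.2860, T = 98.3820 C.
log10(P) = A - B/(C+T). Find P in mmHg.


C+T = 306.6680
B/(C+T) = 4.9946
log10(P) = 8.2810 - 4.9946 = 3.2864
P = 10^3.2864 = 1933.7630 mmHg

1933.7630 mmHg


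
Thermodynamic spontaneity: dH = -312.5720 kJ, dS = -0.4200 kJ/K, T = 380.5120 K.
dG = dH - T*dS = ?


T*dS = 380.5120 * -0.4200 = -159.8150 kJ
dG = -312.5720 + 159.8150 = -152.7570 kJ (spontaneous)

dG = -152.7570 kJ, spontaneous


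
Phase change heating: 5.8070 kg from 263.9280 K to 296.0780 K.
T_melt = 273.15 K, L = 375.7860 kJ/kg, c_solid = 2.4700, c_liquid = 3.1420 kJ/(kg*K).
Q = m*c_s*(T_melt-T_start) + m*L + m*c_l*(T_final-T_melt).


Q1 (sensible, solid) = 5.8070 * 2.4700 * 9.2220 = 132.2738 kJ
Q2 (latent) = 5.8070 * 375.7860 = 2182.1893 kJ
Q3 (sensible, liquid) = 5.8070 * 3.1420 * 22.9280 = 418.3350 kJ
Q_total = 2732.7981 kJ

2732.7981 kJ


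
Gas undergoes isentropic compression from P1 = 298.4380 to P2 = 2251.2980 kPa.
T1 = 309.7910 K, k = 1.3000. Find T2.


(k-1)/k = 0.2308
(P2/P1)^exp = 1.5941
T2 = 309.7910 * 1.5941 = 493.8408 K

493.8408 K


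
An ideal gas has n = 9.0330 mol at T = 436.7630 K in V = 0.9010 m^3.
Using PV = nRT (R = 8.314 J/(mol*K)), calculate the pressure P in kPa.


P = nRT/V = 9.0330 * 8.314 * 436.7630 / 0.9010
= 32801.0594 / 0.9010 = 36405.1714 Pa = 36.4052 kPa

36.4052 kPa


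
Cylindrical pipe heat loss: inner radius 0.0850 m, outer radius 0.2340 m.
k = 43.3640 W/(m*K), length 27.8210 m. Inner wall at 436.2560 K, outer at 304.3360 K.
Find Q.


dT = 131.9200 K
ln(ro/ri) = 1.0127
Q = 2*pi*43.3640*27.8210*131.9200 / 1.0127 = 987471.7936 W

987471.7936 W


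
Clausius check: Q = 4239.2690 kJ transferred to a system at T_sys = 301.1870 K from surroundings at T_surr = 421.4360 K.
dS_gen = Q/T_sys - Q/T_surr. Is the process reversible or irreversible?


dS_sys = 4239.2690/301.1870 = 14.0752 kJ/K
dS_surr = -4239.2690/421.4360 = -10.0591 kJ/K
dS_gen = 14.0752 - 10.0591 = 4.0161 kJ/K (irreversible)

dS_gen = 4.0161 kJ/K, irreversible


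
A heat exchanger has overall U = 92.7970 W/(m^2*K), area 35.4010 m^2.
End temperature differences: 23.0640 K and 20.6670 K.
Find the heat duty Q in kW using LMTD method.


LMTD = 21.8436 K
Q = 92.7970 * 35.4010 * 21.8436 = 71758.5048 W = 71.7585 kW

71.7585 kW


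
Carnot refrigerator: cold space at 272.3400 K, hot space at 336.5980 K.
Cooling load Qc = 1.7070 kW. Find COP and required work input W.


COP = 272.3400 / 64.2580 = 4.2382
W = 1.7070 / 4.2382 = 0.4028 kW

COP = 4.2382, W = 0.4028 kW


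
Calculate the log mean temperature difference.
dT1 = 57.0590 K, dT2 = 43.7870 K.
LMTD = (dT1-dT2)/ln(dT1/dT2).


dT1/dT2 = 1.3031
ln(dT1/dT2) = 0.2647
LMTD = 13.2720 / 0.2647 = 50.1305 K

50.1305 K


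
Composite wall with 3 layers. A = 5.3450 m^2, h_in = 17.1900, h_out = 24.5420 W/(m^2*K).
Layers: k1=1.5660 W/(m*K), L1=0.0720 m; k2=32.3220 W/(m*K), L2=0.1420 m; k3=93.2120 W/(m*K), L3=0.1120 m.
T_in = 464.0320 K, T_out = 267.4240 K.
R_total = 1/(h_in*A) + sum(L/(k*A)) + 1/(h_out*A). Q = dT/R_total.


R_conv_in = 1/(17.1900*5.3450) = 0.0109
R_1 = 0.0720/(1.5660*5.3450) = 0.0086
R_2 = 0.1420/(32.3220*5.3450) = 0.0008
R_3 = 0.1120/(93.2120*5.3450) = 0.0002
R_conv_out = 1/(24.5420*5.3450) = 0.0076
R_total = 0.0282 K/W
Q = 196.6080 / 0.0282 = 6982.9085 W

R_total = 0.0282 K/W, Q = 6982.9085 W


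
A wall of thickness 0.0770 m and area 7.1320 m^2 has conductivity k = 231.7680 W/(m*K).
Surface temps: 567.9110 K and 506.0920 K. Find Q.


dT = 61.8190 K
Q = 231.7680 * 7.1320 * 61.8190 / 0.0770 = 1327076.8033 W

1327076.8033 W


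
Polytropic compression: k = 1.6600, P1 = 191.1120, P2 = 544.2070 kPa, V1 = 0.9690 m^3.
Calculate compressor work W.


(k-1)/k = 0.3976
(P2/P1)^exp = 1.5160
W = 2.5152 * 191.1120 * 0.9690 * (1.5160 - 1) = 240.3335 kJ

240.3335 kJ


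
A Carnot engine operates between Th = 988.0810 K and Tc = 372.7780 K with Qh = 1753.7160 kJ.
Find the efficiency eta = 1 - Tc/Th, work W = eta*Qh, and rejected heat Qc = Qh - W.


eta = 1 - 372.7780/988.0810 = 0.6227
W = 0.6227 * 1753.7160 = 1092.0833 kJ
Qc = 1753.7160 - 1092.0833 = 661.6327 kJ

eta = 62.2725%, W = 1092.0833 kJ, Qc = 661.6327 kJ


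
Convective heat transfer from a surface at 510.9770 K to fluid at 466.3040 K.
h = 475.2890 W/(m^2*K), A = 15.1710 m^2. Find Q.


dT = 44.6730 K
Q = 475.2890 * 15.1710 * 44.6730 = 322119.5546 W

322119.5546 W


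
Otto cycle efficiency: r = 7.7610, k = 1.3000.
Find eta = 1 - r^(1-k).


r^(k-1) = 1.8492
eta = 1 - 1/1.8492 = 0.4592 = 45.9215%

45.9215%


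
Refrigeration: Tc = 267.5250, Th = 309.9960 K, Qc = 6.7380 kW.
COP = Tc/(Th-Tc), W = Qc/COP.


COP = 267.5250 / 42.4710 = 6.2990
W = 6.7380 / 6.2990 = 1.0697 kW

COP = 6.2990, W = 1.0697 kW


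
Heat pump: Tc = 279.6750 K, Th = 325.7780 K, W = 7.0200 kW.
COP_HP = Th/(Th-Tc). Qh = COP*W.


COP = 325.7780 / 46.1030 = 7.0663
Qh = 7.0663 * 7.0200 = 49.6055 kW

COP = 7.0663, Qh = 49.6055 kW


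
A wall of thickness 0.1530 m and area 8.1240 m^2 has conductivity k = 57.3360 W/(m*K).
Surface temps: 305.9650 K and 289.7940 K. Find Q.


dT = 16.1710 K
Q = 57.3360 * 8.1240 * 16.1710 / 0.1530 = 49231.4642 W

49231.4642 W


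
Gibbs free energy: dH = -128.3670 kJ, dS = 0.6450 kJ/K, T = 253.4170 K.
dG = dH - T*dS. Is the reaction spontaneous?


T*dS = 253.4170 * 0.6450 = 163.4540 kJ
dG = -128.3670 - 163.4540 = -291.8210 kJ (spontaneous)

dG = -291.8210 kJ, spontaneous


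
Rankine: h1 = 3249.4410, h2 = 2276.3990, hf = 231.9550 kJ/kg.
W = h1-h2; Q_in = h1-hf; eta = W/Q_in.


W = 973.0420 kJ/kg
Q_in = 3017.4860 kJ/kg
eta = 0.3225 = 32.2468%

eta = 32.2468%


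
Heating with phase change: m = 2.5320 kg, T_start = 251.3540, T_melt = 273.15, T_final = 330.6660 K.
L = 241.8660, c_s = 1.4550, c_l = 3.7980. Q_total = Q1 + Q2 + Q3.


Q1 (sensible, solid) = 2.5320 * 1.4550 * 21.7960 = 80.2978 kJ
Q2 (latent) = 2.5320 * 241.8660 = 612.4047 kJ
Q3 (sensible, liquid) = 2.5320 * 3.7980 * 57.5160 = 553.1047 kJ
Q_total = 1245.8072 kJ

1245.8072 kJ


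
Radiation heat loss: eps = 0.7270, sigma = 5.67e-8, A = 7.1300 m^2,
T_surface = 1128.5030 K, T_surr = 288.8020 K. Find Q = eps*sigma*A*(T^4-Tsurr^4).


T^4 = 1.6219e+12
Tsurr^4 = 6.9567e+09
Q = 0.7270 * 5.67e-8 * 7.1300 * 1.6149e+12 = 474625.4593 W

474625.4593 W


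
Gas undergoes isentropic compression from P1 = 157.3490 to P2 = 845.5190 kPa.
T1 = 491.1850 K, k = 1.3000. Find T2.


(k-1)/k = 0.2308
(P2/P1)^exp = 1.4741
T2 = 491.1850 * 1.4741 = 724.0466 K

724.0466 K


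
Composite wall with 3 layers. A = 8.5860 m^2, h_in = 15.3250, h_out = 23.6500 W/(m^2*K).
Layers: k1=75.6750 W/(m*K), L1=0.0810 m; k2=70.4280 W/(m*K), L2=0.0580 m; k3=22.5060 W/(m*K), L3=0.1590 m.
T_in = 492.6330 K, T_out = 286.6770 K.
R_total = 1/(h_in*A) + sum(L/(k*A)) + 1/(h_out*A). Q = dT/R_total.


R_conv_in = 1/(15.3250*8.5860) = 0.0076
R_1 = 0.0810/(75.6750*8.5860) = 0.0001
R_2 = 0.0580/(70.4280*8.5860) = 9.5916e-05
R_3 = 0.1590/(22.5060*8.5860) = 0.0008
R_conv_out = 1/(23.6500*8.5860) = 0.0049
R_total = 0.0136 K/W
Q = 205.9560 / 0.0136 = 15179.5413 W

R_total = 0.0136 K/W, Q = 15179.5413 W


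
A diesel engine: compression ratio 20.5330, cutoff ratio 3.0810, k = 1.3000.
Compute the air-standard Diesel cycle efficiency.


r^(k-1) = 2.4759
rc^k = 4.3182
eta = 0.5046 = 50.4611%

50.4611%


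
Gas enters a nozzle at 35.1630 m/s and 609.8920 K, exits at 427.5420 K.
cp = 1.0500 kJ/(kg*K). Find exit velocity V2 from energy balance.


dT = 182.3500 K
2*cp*1000*dT = 382935.0000
V1^2 = 1236.4366
V2 = sqrt(384171.4366) = 619.8156 m/s

619.8156 m/s


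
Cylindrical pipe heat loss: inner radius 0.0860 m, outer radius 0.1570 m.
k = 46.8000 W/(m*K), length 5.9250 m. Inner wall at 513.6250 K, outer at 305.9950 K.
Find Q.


dT = 207.6300 K
ln(ro/ri) = 0.6019
Q = 2*pi*46.8000*5.9250*207.6300 / 0.6019 = 601008.9128 W

601008.9128 W


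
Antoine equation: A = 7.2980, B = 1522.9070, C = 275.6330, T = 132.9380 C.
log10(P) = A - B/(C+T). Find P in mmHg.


C+T = 408.5710
B/(C+T) = 3.7274
log10(P) = 7.2980 - 3.7274 = 3.5706
P = 10^3.5706 = 3720.5002 mmHg

3720.5002 mmHg


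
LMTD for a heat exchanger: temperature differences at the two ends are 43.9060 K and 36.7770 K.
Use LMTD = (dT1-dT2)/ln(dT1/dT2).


dT1/dT2 = 1.1938
ln(dT1/dT2) = 0.1772
LMTD = 7.1290 / 0.1772 = 40.2363 K

40.2363 K


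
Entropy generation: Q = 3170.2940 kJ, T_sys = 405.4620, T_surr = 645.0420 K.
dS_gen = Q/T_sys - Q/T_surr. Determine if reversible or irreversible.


dS_sys = 3170.2940/405.4620 = 7.8190 kJ/K
dS_surr = -3170.2940/645.0420 = -4.9149 kJ/K
dS_gen = 7.8190 - 4.9149 = 2.9041 kJ/K (irreversible)

dS_gen = 2.9041 kJ/K, irreversible


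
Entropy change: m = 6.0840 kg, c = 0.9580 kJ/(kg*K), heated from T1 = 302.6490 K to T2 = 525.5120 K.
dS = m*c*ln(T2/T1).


T2/T1 = 1.7364
ln(T2/T1) = 0.5518
dS = 6.0840 * 0.9580 * 0.5518 = 3.2161 kJ/K

3.2161 kJ/K


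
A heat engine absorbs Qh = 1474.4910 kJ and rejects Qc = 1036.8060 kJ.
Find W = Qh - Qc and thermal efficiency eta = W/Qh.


W = 1474.4910 - 1036.8060 = 437.6850 kJ
eta = 437.6850 / 1474.4910 = 0.2968 = 29.6838%

W = 437.6850 kJ, eta = 29.6838%


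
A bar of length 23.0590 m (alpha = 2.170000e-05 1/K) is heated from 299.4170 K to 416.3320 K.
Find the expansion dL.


dT = 116.9150 K
dL = 2.170000e-05 * 23.0590 * 116.9150 = 0.058502 m
L_final = 23.117502 m

dL = 0.058502 m


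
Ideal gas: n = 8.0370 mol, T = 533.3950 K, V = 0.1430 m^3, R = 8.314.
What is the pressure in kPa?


P = nRT/V = 8.0370 * 8.314 * 533.3950 / 0.1430
= 35641.2501 / 0.1430 = 249239.5115 Pa = 249.2395 kPa

249.2395 kPa


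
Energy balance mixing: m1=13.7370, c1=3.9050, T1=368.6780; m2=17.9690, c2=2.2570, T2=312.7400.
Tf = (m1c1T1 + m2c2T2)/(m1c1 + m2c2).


num = 32460.4822
den = 94.1990
Tf = 344.5947 K

344.5947 K


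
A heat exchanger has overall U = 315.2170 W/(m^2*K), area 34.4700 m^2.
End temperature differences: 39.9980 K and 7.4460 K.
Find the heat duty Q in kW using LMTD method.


LMTD = 19.3629 K
Q = 315.2170 * 34.4700 * 19.3629 = 210388.2527 W = 210.3883 kW

210.3883 kW


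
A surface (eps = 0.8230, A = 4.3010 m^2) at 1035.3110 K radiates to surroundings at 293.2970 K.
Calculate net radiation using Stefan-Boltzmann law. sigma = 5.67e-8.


T^4 = 1.1489e+12
Tsurr^4 = 7.4000e+09
Q = 0.8230 * 5.67e-8 * 4.3010 * 1.1415e+12 = 229102.2484 W

229102.2484 W


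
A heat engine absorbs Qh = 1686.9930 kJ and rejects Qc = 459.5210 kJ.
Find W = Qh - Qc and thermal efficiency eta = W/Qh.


W = 1686.9930 - 459.5210 = 1227.4720 kJ
eta = 1227.4720 / 1686.9930 = 0.7276 = 72.7609%

W = 1227.4720 kJ, eta = 72.7609%


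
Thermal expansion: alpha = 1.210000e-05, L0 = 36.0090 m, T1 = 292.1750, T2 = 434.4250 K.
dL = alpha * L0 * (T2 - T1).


dT = 142.2500 K
dL = 1.210000e-05 * 36.0090 * 142.2500 = 0.061980 m
L_final = 36.070980 m

dL = 0.061980 m


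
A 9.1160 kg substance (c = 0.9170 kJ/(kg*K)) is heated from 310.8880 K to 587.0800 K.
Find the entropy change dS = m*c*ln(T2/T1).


T2/T1 = 1.8884
ln(T2/T1) = 0.6357
dS = 9.1160 * 0.9170 * 0.6357 = 5.3143 kJ/K

5.3143 kJ/K
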